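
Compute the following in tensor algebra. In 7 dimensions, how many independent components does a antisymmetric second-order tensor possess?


A antisymmetric rank-2 tensor in d dimensions has d(d-1)/2 independent components.
d = 7
d(d-1)/2 = 7 * 6 / 2 = 42 / 2 = 21

21


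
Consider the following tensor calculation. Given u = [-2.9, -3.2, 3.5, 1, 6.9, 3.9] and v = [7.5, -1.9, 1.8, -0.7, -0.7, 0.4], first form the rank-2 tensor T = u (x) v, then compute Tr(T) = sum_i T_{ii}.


The outer product gives T_{ij} = u_i v_j.
The trace (contraction) is Tr(T) = sum_i T_{ii} = sum_i u_i v_i.
Diagonal entries:
T_{11} = u_1 * v_1 = -2.9 * 7.5 = -21.75
T_{22} = u_2 * v_2 = -3.2 * -1.9 = 6.08
T_{33} = u_3 * v_3 = 3.5 * 1.8 = 6.3
T_{44} = u_4 * v_4 = 1 * -0.7 = -0.7
T_{55} = u_5 * v_5 = 6.9 * -0.7 = -4.83
T_{66} = u_6 * v_6 = 3.9 * 0.4 = 1.56
Tr(T) = -21.75 + 6.08 + 6.3 + -0.7 + -4.83 + 1.56 = -13.34

-13.34


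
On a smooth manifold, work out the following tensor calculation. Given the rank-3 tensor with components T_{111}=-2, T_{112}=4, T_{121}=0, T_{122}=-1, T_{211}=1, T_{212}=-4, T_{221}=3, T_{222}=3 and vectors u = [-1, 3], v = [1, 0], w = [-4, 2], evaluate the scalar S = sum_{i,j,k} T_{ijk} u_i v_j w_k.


S = sum over i,j,k of T_{ijk} u_i v_j w_k. Expanding all 8 terms:
T_{111}*u_1*v_1*w_1 = -2*-1*1*-4 = -8  (running total: -8)
T_{112}*u_1*v_1*w_2 = 4*-1*1*2 = -8  (running total: -16)
T_{121}*u_1*v_2*w_1 = 0*-1*0*-4 = 0  (running total: -16)
T_{122}*u_1*v_2*w_2 = -1*-1*0*2 = 0  (running total: -16)
T_{211}*u_2*v_1*w_1 = 1*3*1*-4 = -12  (running total: -28)
T_{212}*u_2*v_1*w_2 = -4*3*1*2 = -24  (running total: -52)
T_{221}*u_2*v_2*w_1 = 3*3*0*-4 = 0  (running total: -52)
T_{222}*u_2*v_2*w_2 = 3*3*0*2 = 0  (running total: -52)
S = -52

-52


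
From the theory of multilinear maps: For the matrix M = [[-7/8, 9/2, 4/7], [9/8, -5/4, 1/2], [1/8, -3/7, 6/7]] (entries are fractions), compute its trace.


The trace is the sum of diagonal entries.
Diagonal: M[1,1] = -7/8, M[2,2] = -5/4, M[3,3] = 6/7
Tr(M) = -7/8 + -5/4 + 6/7
Computing step by step:
After adding M[1,1]: -7/8
After adding M[2,2]: -17/8
After adding M[3,3]: -71/56
Tr(M) = -71/56

-71/56


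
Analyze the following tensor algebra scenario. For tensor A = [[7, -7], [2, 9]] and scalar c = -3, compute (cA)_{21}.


Scalar multiplication: (cA)_{ij} = c * A_{ij}.
c = -3
A_{21} = 2
(cA)_{21} = -3 * 2 = -6

-6


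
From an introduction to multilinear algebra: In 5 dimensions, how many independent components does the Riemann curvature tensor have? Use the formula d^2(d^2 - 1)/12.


The Riemann tensor in d dimensions has d^2(d^2 - 1)/12 independent components.
d = 5, so d^2 = 25
d^2 - 1 = 24
d^2(d^2 - 1) = 25 * 24 = 600
Divide by 12: 600 / 12 = 50

50


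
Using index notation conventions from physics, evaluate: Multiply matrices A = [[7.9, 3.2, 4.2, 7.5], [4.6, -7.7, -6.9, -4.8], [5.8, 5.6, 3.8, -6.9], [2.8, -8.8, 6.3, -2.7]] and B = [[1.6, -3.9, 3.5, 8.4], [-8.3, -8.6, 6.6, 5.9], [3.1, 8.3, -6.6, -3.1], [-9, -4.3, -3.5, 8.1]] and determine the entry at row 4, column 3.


(AB)_{ij} = sum_k A_{ik} B_{kj}.
For i=4, j=3:
A_{41} * B_{13} = 2.8 * 3.5 = 9.8
A_{42} * B_{23} = -8.8 * 6.6 = -58.08
A_{43} * B_{33} = 6.3 * -6.6 = -41.58
A_{44} * B_{43} = -2.7 * -3.5 = 9.45
Sum = 9.8 + -58.08 + -41.58 + 9.45 = -80.41

-80.41


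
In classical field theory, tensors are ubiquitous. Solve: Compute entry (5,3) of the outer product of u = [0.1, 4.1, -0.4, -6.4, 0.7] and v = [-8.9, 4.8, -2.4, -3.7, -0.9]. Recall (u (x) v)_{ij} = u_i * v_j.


The outer product entry T_{ij} = u_i * v_j.
We need i=5, j=3.
u_5 = 0.7, v_3 = -2.4
T_{5,3} = 0.7 * -2.4 = -1.68

-1.68


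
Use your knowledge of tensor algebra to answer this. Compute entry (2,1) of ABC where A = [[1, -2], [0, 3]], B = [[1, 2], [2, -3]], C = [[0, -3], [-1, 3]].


(ABC)_{21} = sum_m (AB)_{2m} C_{m1}. First compute row 2 of AB.
(AB)_{21} = 0*1 + 3*2 = 6
(AB)_{22} = 0*2 + 3*-3 = -9
Now contract with column 1 of C:
(AB)_{21} * C_{11} = 6 * 0 = 0
(AB)_{22} * C_{21} = -9 * -1 = 9
(ABC)_{21} = 0 + 9 = 9

9


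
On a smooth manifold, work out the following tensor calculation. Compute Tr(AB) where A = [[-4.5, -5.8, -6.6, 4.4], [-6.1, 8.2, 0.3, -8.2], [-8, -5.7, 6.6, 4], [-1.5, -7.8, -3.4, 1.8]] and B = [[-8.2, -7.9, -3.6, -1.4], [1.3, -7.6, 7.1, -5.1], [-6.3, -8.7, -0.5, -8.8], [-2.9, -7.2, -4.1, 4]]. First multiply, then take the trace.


Tr(AB) = sum_i (AB)_{ii} where (AB)_{ii} = sum_k A_{ik} B_{ki}.
(AB)_{11} = -4.5*-8.2 + -5.8*1.3 + -6.6*-6.3 + 4.4*-2.9 = 58.18
(AB)_{22} = -6.1*-7.9 + 8.2*-7.6 + 0.3*-8.7 + -8.2*-7.2 = 42.3
(AB)_{33} = -8*-3.6 + -5.7*7.1 + 6.6*-0.5 + 4*-4.1 = -31.37
(AB)_{44} = -1.5*-1.4 + -7.8*-5.1 + -3.4*-8.8 + 1.8*4 = 79
Tr(AB) = 58.18 + 42.3 + -31.37 + 79 = 148.11

148.11


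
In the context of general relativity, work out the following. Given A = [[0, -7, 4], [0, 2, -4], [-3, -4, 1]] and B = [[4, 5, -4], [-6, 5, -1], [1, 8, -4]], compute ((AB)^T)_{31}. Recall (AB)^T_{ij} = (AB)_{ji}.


(AB)^T_{ij} = (AB)_{ji} = sum_k A_{jk} B_{ki}.
For i=3, j=1 we need (AB)_{13}:
A_{11} * B_{13} = 0 * -4 = 0
A_{12} * B_{23} = -7 * -1 = 7
A_{13} * B_{33} = 4 * -4 = -16
Sum = 0 + 7 + -16 = -9

-9


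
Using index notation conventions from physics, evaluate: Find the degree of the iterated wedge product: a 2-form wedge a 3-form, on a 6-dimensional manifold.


The degree of a wedge product is the sum of the degrees of the individual forms.
Degrees: 2, 3
Total degree = 2 + 3 = 5

5


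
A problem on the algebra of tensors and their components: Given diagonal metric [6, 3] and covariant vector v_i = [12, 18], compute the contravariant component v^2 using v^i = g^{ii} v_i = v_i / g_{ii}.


To raise an index with a diagonal metric: v^i = v_i / g_{ii}.
For index 2: v_2 = 18, g_{22} = 3
v^2 = 18 / 3 = 6

6


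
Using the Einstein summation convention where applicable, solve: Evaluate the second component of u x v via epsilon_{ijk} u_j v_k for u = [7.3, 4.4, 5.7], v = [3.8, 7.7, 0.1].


(u x v)_2 = sum_{j,k} epsilon_{2jk} u_j v_k. Only permutations of (1,2,3) contribute; the two non-zero terms are:
eps_{213} u_1 v_3 = -1 * 7.3 * 0.1 = -0.73
eps_{231} u_3 v_1 = 1 * 5.7 * 3.8 = 21.66
(u x v)_2 = 20.93

20.93


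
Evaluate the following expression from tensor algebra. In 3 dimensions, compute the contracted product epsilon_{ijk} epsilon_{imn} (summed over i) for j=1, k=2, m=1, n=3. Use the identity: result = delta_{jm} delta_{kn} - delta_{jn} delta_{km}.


Using the identity: epsilon_{ijk} epsilon_{imn} = delta_{jm} delta_{kn} - delta_{jn} delta_{km}.
delta_{11} = 1
delta_{23} = 0
delta_{13} = 0
delta_{21} = 0
Result = 1 * 0 - 0 * 0 = 0 - 0 = 0

0


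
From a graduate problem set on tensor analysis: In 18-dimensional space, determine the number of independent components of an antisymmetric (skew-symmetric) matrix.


An antisymmetric rank-2 tensor satisfies A_{ij} = -A_{ji}, so diagonal entries are zero.
The independent components are the upper-triangular entries: C(n, 2) = n(n-1)/2.
n = 18
C(18, 2) = 18 * 17 / 2 = 306 / 2 = 153

153


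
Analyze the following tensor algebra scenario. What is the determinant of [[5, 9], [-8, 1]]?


For a 2x2 matrix [[a, b], [c, d]], det = a*d - b*c.
a = 5, b = 9, c = -8, d = 1
a*d = 5 * 1 = 5
b*c = 9 * -8 = -72
det = 5 - -72 = 77

77


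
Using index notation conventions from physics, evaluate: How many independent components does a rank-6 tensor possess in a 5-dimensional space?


The number of components of a rank-r tensor in d dimensions is d^r.
Here d = 5 and r = 6.
5^6 = 15625

15625


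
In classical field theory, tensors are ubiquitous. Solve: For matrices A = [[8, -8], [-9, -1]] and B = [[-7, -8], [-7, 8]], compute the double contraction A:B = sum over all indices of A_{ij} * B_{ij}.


A:B = sum over all i,j of A_{ij} * B_{ij}.
Row 1: 8*-7=-56, -8*-8=64 => row sum = 8
Row 2: -9*-7=63, -1*8=-8 => row sum = 55
Total = 8 + 55 = 63

63


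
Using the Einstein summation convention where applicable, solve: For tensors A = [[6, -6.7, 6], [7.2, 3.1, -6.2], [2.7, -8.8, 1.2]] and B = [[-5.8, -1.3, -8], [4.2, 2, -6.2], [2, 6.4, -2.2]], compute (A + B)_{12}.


Tensor addition is component-wise: (A + B)_{ij} = A_{ij} + B_{ij}.
A_{12} = -6.7
B_{12} = -1.3
(A + B)_{12} = -6.7 + -1.3 = -8

-8


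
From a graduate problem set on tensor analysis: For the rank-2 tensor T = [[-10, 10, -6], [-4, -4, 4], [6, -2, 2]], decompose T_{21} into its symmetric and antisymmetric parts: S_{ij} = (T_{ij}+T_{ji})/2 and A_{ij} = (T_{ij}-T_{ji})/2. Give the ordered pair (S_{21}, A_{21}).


T_{21} = -4
T_{12} = 10
S_{21} = (-4 + 10)/2 = 6/2 = 3
A_{21} = (-4 - 10)/2 = -14/2 = -7
Check: S + A = 3 + -7 = -4 = T_{21}.

(3, -7)


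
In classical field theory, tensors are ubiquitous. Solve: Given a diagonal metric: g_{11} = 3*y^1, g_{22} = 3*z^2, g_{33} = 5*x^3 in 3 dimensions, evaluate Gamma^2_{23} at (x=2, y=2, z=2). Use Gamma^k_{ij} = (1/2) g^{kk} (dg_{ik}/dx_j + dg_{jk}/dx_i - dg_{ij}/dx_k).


For a diagonal metric, Gamma^k_{ij} = (1/2) g^{kk} (dg_{ik}/dx_j + dg_{jk}/dx_i - dg_{ij}/dx_k).
The metric is diagonal, so g_{ab} = 0 for a != b.
At the given point: g_{11} = 6, g_{22} = 12, g_{33} = 40
g^{22} = 1/12
dg_{22}/dx_3 = dg_{22}/dx_3 = 12
dg_{32}/dx_2 = 0 (off-diagonal)
dg_{23}/dx_2 = 0 (off-diagonal)
Numerator = 12 + 0 - 0 = 12
Gamma^2_{23} = 12 / (2 * 12) = 1/2

1/2


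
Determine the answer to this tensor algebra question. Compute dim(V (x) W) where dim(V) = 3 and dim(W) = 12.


The dimension of a tensor product is the product of dimensions.
dim(V) = 3, dim(W) = 12
dim(V (x) W) = 3 * 12 = 36

36


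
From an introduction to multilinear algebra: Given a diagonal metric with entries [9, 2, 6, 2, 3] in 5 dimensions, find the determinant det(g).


For a diagonal metric, the determinant is the product of diagonal entries.
Diagonal entries: 9, 2, 6, 2, 3
det(g) = 9 * 2 * 6 * 2 * 3 = 648

648


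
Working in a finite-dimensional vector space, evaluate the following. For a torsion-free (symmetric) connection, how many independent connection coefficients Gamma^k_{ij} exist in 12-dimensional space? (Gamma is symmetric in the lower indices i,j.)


Christoffel symbols Gamma^k_{ij} are symmetric in i,j, so there are d * d(d+1)/2 independent symbols.
d = 12
d(d+1)/2 = 12 * 13 / 2 = 78
Total = 12 * 78 = 936

936


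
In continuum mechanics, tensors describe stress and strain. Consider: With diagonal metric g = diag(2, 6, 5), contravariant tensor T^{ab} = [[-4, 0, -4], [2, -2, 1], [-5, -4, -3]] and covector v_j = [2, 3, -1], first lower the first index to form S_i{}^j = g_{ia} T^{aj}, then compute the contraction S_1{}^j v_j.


Step 1: lower the first index. For a diagonal metric, g_{ia} T^{aj} = g_{ii} T^{ij} (no sum on i).
g_{11} = 2
S_1{}^1 = 2 * T^{11} = 2 * -4 = -8
S_1{}^2 = 2 * T^{12} = 2 * 0 = 0
S_1{}^3 = 2 * T^{13} = 2 * -4 = -8
Step 2: contract S_1{}^j with v_j.
S_1{}^1 * v_1 = -8 * 2 = -16
S_1{}^2 * v_2 = 0 * 3 = 0
S_1{}^3 * v_3 = -8 * -1 = 8
Result = -16 + 0 + 8 = -8

-8


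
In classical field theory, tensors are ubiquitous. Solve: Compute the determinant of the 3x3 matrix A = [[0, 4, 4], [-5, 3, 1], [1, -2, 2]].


Expanding along the first row, det(A) = a11*M_11 - a12*M_12 + a13*M_13, where M_1j is the (1,j) minor.
Minor M_11 = 3*2 - 1*-2 = 8
Minor M_12 = -5*2 - 1*1 = -11
Minor M_13 = -5*-2 - 3*1 = 7
det = 0*(8) - 4*(-11) + 4*(7)
    = 0 - -44 + 28
    = 72

72


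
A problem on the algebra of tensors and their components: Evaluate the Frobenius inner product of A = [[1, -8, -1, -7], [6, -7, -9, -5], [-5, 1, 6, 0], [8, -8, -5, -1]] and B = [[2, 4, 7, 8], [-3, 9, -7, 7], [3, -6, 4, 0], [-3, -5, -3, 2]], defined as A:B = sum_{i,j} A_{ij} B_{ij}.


A:B = sum over all i,j of A_{ij} * B_{ij}.
Row 1: 1*2=2, -8*4=-32, -1*7=-7, -7*8=-56 => row sum = -93
Row 2: 6*-3=-18, -7*9=-63, -9*-7=63, -5*7=-35 => row sum = -53
Row 3: -5*3=-15, 1*-6=-6, 6*4=24, 0*0=0 => row sum = 3
Row 4: 8*-3=-24, -8*-5=40, -5*-3=15, -1*2=-2 => row sum = 29
Total = -93 + -53 + 3 + 29 = -114

-114


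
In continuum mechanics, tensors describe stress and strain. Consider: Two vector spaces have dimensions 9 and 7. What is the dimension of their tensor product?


The dimension of a tensor product is the product of dimensions.
dim(V) = 9, dim(W) = 7
dim(V (x) W) = 9 * 7 = 63

63


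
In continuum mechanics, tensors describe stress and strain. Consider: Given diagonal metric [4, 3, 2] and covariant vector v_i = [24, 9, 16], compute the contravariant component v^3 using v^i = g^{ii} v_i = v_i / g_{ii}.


To raise an index with a diagonal metric: v^i = v_i / g_{ii}.
For index 3: v_3 = 16, g_{33} = 2
v^3 = 16 / 2 = 8

8


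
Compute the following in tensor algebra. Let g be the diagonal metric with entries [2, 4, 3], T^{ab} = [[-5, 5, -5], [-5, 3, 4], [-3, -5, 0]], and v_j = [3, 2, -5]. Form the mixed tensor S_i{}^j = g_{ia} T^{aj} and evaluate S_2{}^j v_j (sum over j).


Step 1: lower the first index. For a diagonal metric, g_{ia} T^{aj} = g_{ii} T^{ij} (no sum on i).
g_{22} = 4
S_2{}^1 = 4 * T^{21} = 4 * -5 = -20
S_2{}^2 = 4 * T^{22} = 4 * 3 = 12
S_2{}^3 = 4 * T^{23} = 4 * 4 = 16
Step 2: contract S_2{}^j with v_j.
S_2{}^1 * v_1 = -20 * 3 = -60
S_2{}^2 * v_2 = 12 * 2 = 24
S_2{}^3 * v_3 = 16 * -5 = -80
Result = -60 + 24 + -80 = -116

-116


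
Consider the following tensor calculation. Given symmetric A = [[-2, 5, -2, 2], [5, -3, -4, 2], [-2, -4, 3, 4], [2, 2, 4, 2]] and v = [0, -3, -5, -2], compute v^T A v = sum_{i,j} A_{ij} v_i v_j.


First compute Av:
(Av)_1 = -2*0 + 5*-3 + -2*-5 + 2*-2 = -9
(Av)_2 = 5*0 + -3*-3 + -4*-5 + 2*-2 = 25
(Av)_3 = -2*0 + -4*-3 + 3*-5 + 4*-2 = -11
(Av)_4 = 2*0 + 2*-3 + 4*-5 + 2*-2 = -30
Av = [-9, 25, -11, -30]
Then v^T (Av) = 0*-9 + -3*25 + -5*-11 + -2*-30
= 0 + -75 + 55 + 60 = 40

40


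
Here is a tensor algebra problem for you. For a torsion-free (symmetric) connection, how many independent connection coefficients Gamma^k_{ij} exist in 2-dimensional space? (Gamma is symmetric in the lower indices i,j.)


Christoffel symbols Gamma^k_{ij} are symmetric in i,j, so there are d * d(d+1)/2 independent symbols.
d = 2
d(d+1)/2 = 2 * 3 / 2 = 3
Total = 2 * 3 = 6

6


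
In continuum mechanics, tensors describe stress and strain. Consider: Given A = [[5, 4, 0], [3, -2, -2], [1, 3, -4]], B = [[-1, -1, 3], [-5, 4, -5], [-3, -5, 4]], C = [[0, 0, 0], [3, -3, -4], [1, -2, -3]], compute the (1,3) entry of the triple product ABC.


(ABC)_{13} = sum_m (AB)_{1m} C_{m3}. First compute row 1 of AB.
(AB)_{11} = 5*-1 + 4*-5 + 0*-3 = -25
(AB)_{12} = 5*-1 + 4*4 + 0*-5 = 11
(AB)_{13} = 5*3 + 4*-5 + 0*4 = -5
Now contract with column 3 of C:
(AB)_{11} * C_{13} = -25 * 0 = 0
(AB)_{12} * C_{23} = 11 * -4 = -44
(AB)_{13} * C_{33} = -5 * -3 = 15
(ABC)_{13} = 0 + -44 + 15 = -29

-29


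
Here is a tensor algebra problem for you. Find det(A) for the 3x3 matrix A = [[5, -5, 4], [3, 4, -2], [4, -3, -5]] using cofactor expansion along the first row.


Expanding along the first row, det(A) = a11*M_11 - a12*M_12 + a13*M_13, where M_1j is the (1,j) minor.
Minor M_11 = 4*-5 - -2*-3 = -26
Minor M_12 = 3*-5 - -2*4 = -7
Minor M_13 = 3*-3 - 4*4 = -25
det = 5*(-26) - -5*(-7) + 4*(-25)
    = -130 - 35 + -100
    = -265

-265


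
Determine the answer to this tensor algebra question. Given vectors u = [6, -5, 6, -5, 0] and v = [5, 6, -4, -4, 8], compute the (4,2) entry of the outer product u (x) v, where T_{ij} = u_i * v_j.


The outer product entry T_{ij} = u_i * v_j.
We need i=4, j=2.
u_4 = -5, v_2 = 6
T_{4,2} = -5 * 6 = -30

-30


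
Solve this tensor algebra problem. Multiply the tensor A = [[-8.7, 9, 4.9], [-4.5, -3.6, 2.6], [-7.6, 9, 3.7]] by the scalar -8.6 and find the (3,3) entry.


Scalar multiplication: (cA)_{ij} = c * A_{ij}.
c = -8.6
A_{33} = 3.7
(cA)_{33} = -8.6 * 3.7 = -31.82

-31.82


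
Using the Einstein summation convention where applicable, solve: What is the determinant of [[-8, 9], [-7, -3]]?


For a 2x2 matrix [[a, b], [c, d]], det = a*d - b*c.
a = -8, b = 9, c = -7, d = -3
a*d = -8 * -3 = 24
b*c = 9 * -7 = -63
det = 24 - -63 = 87

87


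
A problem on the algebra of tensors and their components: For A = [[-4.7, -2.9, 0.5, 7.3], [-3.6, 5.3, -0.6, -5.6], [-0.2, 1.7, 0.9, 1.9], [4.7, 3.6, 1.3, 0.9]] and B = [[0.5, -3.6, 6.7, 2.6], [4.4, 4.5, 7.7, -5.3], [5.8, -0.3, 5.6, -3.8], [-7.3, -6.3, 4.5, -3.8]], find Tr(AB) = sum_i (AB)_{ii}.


Tr(AB) = sum_i (AB)_{ii} where (AB)_{ii} = sum_k A_{ik} B_{ki}.
(AB)_{11} = -4.7*0.5 + -2.9*4.4 + 0.5*5.8 + 7.3*-7.3 = -65.5
(AB)_{22} = -3.6*-3.6 + 5.3*4.5 + -0.6*-0.3 + -5.6*-6.3 = 72.27
(AB)_{33} = -0.2*6.7 + 1.7*7.7 + 0.9*5.6 + 1.9*4.5 = 25.34
(AB)_{44} = 4.7*2.6 + 3.6*-5.3 + 1.3*-3.8 + 0.9*-3.8 = -15.22
Tr(AB) = -65.5 + 72.27 + 25.34 + -15.22 = 16.89

16.89


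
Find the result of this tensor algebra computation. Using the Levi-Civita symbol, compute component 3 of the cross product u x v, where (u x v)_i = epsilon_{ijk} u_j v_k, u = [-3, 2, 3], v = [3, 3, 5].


(u x v)_3 = sum_{j,k} epsilon_{3jk} u_j v_k. Only permutations of (1,2,3) contribute; the two non-zero terms are:
eps_{312} u_1 v_2 = 1 * -3 * 3 = -9
eps_{321} u_2 v_1 = -1 * 2 * 3 = -6
(u x v)_3 = -15

-15


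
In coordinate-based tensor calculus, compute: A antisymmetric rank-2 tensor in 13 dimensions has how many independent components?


A antisymmetric rank-2 tensor in d dimensions has d(d-1)/2 independent components.
d = 13
d(d-1)/2 = 13 * 12 / 2 = 156 / 2 = 78

78


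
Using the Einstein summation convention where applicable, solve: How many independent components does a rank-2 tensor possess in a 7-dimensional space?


The number of components of a rank-r tensor in d dimensions is d^r.
Here d = 7 and r = 2.
7^2 = 49

49


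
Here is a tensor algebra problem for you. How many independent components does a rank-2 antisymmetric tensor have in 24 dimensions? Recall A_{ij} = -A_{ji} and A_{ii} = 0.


An antisymmetric rank-2 tensor satisfies A_{ij} = -A_{ji}, so diagonal entries are zero.
The independent components are the upper-triangular entries: C(n, 2) = n(n-1)/2.
n = 24
C(24, 2) = 24 * 23 / 2 = 552 / 2 = 276

276


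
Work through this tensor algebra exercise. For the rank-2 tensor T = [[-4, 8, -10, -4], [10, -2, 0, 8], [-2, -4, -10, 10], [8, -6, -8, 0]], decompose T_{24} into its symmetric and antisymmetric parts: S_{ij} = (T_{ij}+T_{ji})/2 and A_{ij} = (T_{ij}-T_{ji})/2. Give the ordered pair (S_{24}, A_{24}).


T_{24} = 8
T_{42} = -6
S_{24} = (8 + -6)/2 = 2/2 = 1
A_{24} = (8 - -6)/2 = 14/2 = 7
Check: S + A = 1 + 7 = 8 = T_{24}.

(1, 7)


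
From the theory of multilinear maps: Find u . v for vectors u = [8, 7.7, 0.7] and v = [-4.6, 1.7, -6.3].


The inner product u . v = sum of u_i * v_i.
Term-by-term: 8 * -4.6, 7.7 * 1.7, 0.7 * -6.3
Products: -36.8, 13.09, -4.41
Sum = -36.8 + 13.09 + -4.41 = -28.12

-28.12


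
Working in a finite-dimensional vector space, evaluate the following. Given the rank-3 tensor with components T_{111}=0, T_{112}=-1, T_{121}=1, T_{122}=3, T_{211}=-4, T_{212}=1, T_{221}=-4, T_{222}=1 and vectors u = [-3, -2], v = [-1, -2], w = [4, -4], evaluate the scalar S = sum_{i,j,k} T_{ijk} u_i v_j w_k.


S = sum over i,j,k of T_{ijk} u_i v_j w_k. Expanding all 8 terms:
T_{111}*u_1*v_1*w_1 = 0*-3*-1*4 = 0  (running total: 0)
T_{112}*u_1*v_1*w_2 = -1*-3*-1*-4 = 12  (running total: 12)
T_{121}*u_1*v_2*w_1 = 1*-3*-2*4 = 24  (running total: 36)
T_{122}*u_1*v_2*w_2 = 3*-3*-2*-4 = -72  (running total: -36)
T_{211}*u_2*v_1*w_1 = -4*-2*-1*4 = -32  (running total: -68)
T_{212}*u_2*v_1*w_2 = 1*-2*-1*-4 = -8  (running total: -76)
T_{221}*u_2*v_2*w_1 = -4*-2*-2*4 = -64  (running total: -140)
T_{222}*u_2*v_2*w_2 = 1*-2*-2*-4 = -16  (running total: -156)
S = -156

-156


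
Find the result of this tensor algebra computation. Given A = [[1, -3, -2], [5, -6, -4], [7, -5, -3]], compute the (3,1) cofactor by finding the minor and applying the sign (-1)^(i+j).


To find cofactor C_{31}, delete row 3 and column 1.
The resulting 2x2 submatrix is: [[-3, -2], [-6, -4]]
Minor M_{31} = -3*-4 - -2*-6
  = 12 - 12 = 0
Sign = (-1)^(3+1) = (-1)^4 = 1
Cofactor C_{31} = 1 * 0 = 0

0


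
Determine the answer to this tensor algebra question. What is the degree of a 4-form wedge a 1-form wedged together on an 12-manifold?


The degree of a wedge product is the sum of the degrees of the individual forms.
Degrees: 4, 1
Total degree = 4 + 1 = 5

5


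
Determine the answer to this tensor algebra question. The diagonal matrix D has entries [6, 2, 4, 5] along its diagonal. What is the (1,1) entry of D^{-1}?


For a diagonal matrix, the inverse has entries (D^{-1})_{ii} = 1/d_{ii}.
The diagonal entries are: d_{11} = 6, d_{22} = 2, d_{33} = 4, d_{44} = 5
We need (D^{-1})_{11} = 1/d_{11} = 1/6 = 1/6

1/6


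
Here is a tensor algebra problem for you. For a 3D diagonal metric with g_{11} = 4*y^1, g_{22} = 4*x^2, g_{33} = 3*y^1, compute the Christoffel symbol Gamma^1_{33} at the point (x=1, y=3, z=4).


For a diagonal metric, Gamma^k_{ij} = (1/2) g^{kk} (dg_{ik}/dx_j + dg_{jk}/dx_i - dg_{ij}/dx_k).
The metric is diagonal, so g_{ab} = 0 for a != b.
At the given point: g_{11} = 12, g_{22} = 4, g_{33} = 9
g^{11} = 1/12
dg_{31}/dx_3 = 0 (off-diagonal)
dg_{31}/dx_3 = 0 (off-diagonal)
dg_{33}/dx_1 = dg_{33}/dx_1 = 0
Numerator = 0 + 0 - 0 = 0
Gamma^1_{33} = 0 / (2 * 12) = 0

0


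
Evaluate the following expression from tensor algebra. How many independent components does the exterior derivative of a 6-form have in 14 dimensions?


The exterior derivative of a p-form is a (p+1)-form.
Its number of independent components is C(n, p+1).
n = 14, p+1 = 7
C(14, 7) = 3432

3432


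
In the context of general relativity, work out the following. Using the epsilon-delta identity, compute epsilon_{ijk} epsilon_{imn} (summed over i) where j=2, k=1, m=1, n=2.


Using the identity: epsilon_{ijk} epsilon_{imn} = delta_{jm} delta_{kn} - delta_{jn} delta_{km}.
delta_{21} = 0
delta_{12} = 0
delta_{22} = 1
delta_{11} = 1
Result = 0 * 0 - 1 * 1 = 0 - 1 = -1

-1


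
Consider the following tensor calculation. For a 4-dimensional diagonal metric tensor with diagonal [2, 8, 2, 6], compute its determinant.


For a diagonal metric, the determinant is the product of diagonal entries.
Diagonal entries: 2, 8, 2, 6
det(g) = 2 * 8 * 2 * 6 = 192

192


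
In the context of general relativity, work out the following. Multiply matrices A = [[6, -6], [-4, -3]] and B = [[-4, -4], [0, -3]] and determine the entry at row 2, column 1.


(AB)_{ij} = sum_k A_{ik} B_{kj}.
For i=2, j=1:
A_{21} * B_{11} = -4 * -4 = 16
A_{22} * B_{21} = -3 * 0 = 0
Sum = 16 + 0 = 16

16


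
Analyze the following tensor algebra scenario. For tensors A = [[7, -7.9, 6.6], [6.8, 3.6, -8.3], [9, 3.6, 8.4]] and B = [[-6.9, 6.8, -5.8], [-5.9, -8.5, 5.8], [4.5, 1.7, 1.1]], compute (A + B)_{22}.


Tensor addition is component-wise: (A + B)_{ij} = A_{ij} + B_{ij}.
A_{22} = 3.6
B_{22} = -8.5
(A + B)_{22} = 3.6 + -8.5 = -4.9

-4.9


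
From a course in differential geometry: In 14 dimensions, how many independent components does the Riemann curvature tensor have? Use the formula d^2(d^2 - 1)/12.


The Riemann tensor in d dimensions has d^2(d^2 - 1)/12 independent components.
d = 14, so d^2 = 196
d^2 - 1 = 195
d^2(d^2 - 1) = 196 * 195 = 38220
Divide by 12: 38220 / 12 = 3185

3185


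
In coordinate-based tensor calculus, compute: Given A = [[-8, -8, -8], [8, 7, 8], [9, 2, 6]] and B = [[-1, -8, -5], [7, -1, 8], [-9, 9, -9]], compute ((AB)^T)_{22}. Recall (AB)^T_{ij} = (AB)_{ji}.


(AB)^T_{ij} = (AB)_{ji} = sum_k A_{jk} B_{ki}.
For i=2, j=2 we need (AB)_{22}:
A_{21} * B_{12} = 8 * -8 = -64
A_{22} * B_{22} = 7 * -1 = -7
A_{23} * B_{32} = 8 * 9 = 72
Sum = -64 + -7 + 72 = 1

1


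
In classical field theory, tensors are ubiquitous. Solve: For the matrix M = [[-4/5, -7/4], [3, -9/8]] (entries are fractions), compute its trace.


The trace is the sum of diagonal entries.
Diagonal: M[1,1] = -4/5, M[2,2] = -9/8
Tr(M) = -4/5 + -9/8
Computing step by step:
After adding M[1,1]: -4/5
After adding M[2,2]: -77/40
Tr(M) = -77/40

-77/40


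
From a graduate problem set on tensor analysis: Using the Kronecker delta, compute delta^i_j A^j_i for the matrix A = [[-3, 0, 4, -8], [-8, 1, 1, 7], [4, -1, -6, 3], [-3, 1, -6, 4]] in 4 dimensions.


The contraction (trace) of a rank-2 tensor is the sum of its diagonal elements.
Diagonal entries: A[1,1] = -3, A[2,2] = 1, A[3,3] = -6, A[4,4] = 4
Tr(A) = -3 + 1 + -6 + 4 = -4

-4


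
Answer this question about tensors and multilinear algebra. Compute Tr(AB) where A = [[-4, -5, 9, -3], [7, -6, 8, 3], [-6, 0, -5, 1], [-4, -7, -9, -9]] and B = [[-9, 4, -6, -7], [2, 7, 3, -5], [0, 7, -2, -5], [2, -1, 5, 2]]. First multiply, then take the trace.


Tr(AB) = sum_i (AB)_{ii} where (AB)_{ii} = sum_k A_{ik} B_{ki}.
(AB)_{11} = -4*-9 + -5*2 + 9*0 + -3*2 = 20
(AB)_{22} = 7*4 + -6*7 + 8*7 + 3*-1 = 39
(AB)_{33} = -6*-6 + 0*3 + -5*-2 + 1*5 = 51
(AB)_{44} = -4*-7 + -7*-5 + -9*-5 + -9*2 = 90
Tr(AB) = 20 + 39 + 51 + 90 = 200

200


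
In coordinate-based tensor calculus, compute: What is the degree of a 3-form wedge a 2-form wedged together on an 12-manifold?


The degree of a wedge product is the sum of the degrees of the individual forms.
Degrees: 3, 2
Total degree = 3 + 2 = 5

5


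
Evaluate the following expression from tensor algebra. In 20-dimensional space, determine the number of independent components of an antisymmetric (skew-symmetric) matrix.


An antisymmetric rank-2 tensor satisfies A_{ij} = -A_{ji}, so diagonal entries are zero.
The independent components are the upper-triangular entries: C(n, 2) = n(n-1)/2.
n = 20
C(20, 2) = 20 * 19 / 2 = 380 / 2 = 190

190


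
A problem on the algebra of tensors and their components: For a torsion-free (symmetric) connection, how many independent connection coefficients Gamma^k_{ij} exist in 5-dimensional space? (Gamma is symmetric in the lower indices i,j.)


Christoffel symbols Gamma^k_{ij} are symmetric in i,j, so there are d * d(d+1)/2 independent symbols.
d = 5
d(d+1)/2 = 5 * 6 / 2 = 15
Total = 5 * 15 = 75

75


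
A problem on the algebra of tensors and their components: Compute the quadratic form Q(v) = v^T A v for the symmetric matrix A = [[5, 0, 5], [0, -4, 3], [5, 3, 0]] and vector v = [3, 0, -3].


First compute Av:
(Av)_1 = 5*3 + 0*0 + 5*-3 = 0
(Av)_2 = 0*3 + -4*0 + 3*-3 = -9
(Av)_3 = 5*3 + 3*0 + 0*-3 = 15
Av = [0, -9, 15]
Then v^T (Av) = 3*0 + 0*-9 + -3*15
= 0 + 0 + -45 = -45

-45


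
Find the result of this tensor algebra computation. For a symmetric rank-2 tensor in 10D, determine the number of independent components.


A symmetric rank-2 tensor in d dimensions has d(d+1)/2 independent components.
d = 10
d(d+1)/2 = 10 * 11 / 2 = 110 / 2 = 55

55


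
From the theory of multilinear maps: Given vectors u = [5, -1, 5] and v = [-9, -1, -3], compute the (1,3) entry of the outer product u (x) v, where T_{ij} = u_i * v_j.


The outer product entry T_{ij} = u_i * v_j.
We need i=1, j=3.
u_1 = 5, v_3 = -3
T_{1,3} = 5 * -3 = -15

-15


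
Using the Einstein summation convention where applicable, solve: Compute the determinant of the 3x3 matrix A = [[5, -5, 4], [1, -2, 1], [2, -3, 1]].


Expanding along the first row, det(A) = a11*M_11 - a12*M_12 + a13*M_13, where M_1j is the (1,j) minor.
Minor M_11 = -2*1 - 1*-3 = 1
Minor M_12 = 1*1 - 1*2 = -1
Minor M_13 = 1*-3 - -2*2 = 1
det = 5*(1) - -5*(-1) + 4*(1)
    = 5 - 5 + 4
    = 4

4


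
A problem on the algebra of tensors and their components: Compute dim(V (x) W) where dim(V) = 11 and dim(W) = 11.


The dimension of a tensor product is the product of dimensions.
dim(V) = 11, dim(W) = 11
dim(V (x) W) = 11 * 11 = 121

121


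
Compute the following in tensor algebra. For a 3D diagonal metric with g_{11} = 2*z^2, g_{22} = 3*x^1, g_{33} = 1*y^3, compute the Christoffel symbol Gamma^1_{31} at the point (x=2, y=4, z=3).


For a diagonal metric, Gamma^k_{ij} = (1/2) g^{kk} (dg_{ik}/dx_j + dg_{jk}/dx_i - dg_{ij}/dx_k).
The metric is diagonal, so g_{ab} = 0 for a != b.
At the given point: g_{11} = 18, g_{22} = 6, g_{33} = 64
g^{11} = 1/18
dg_{31}/dx_1 = 0 (off-diagonal)
dg_{11}/dx_3 = dg_{11}/dx_3 = 12
dg_{31}/dx_1 = 0 (off-diagonal)
Numerator = 0 + 12 - 0 = 12
Gamma^1_{31} = 12 / (2 * 18) = 1/3

1/3


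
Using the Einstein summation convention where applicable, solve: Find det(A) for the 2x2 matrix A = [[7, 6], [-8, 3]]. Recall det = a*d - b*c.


For a 2x2 matrix [[a, b], [c, d]], det = a*d - b*c.
a = 7, b = 6, c = -8, d = 3
a*d = 7 * 3 = 21
b*c = 6 * -8 = -48
det = 21 - -48 = 69

69


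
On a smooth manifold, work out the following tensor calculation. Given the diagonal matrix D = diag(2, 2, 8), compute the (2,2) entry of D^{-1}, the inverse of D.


For a diagonal matrix, the inverse has entries (D^{-1})_{ii} = 1/d_{ii}.
The diagonal entries are: d_{11} = 2, d_{22} = 2, d_{33} = 8
We need (D^{-1})_{22} = 1/d_{22} = 1/2 = 1/2

1/2


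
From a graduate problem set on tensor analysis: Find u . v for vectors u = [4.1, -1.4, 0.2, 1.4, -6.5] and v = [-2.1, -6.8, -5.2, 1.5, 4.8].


The inner product u . v = sum of u_i * v_i.
Term-by-term: 4.1 * -2.1, -1.4 * -6.8, 0.2 * -5.2, 1.4 * 1.5, -6.5 * 4.8
Products: -8.61, 9.52, -1.04, 2.1, -31.2
Sum = -8.61 + 9.52 + -1.04 + 2.1 + -31.2 = -29.23

-29.23


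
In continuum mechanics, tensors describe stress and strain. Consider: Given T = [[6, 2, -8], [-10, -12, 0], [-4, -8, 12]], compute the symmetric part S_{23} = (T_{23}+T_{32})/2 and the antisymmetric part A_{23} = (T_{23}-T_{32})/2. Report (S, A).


T_{23} = 0
T_{32} = -8
S_{23} = (0 + -8)/2 = -8/2 = -4
A_{23} = (0 - -8)/2 = 8/2 = 4
Check: S + A = -4 + 4 = 0 = T_{23}.

(-4, 4)


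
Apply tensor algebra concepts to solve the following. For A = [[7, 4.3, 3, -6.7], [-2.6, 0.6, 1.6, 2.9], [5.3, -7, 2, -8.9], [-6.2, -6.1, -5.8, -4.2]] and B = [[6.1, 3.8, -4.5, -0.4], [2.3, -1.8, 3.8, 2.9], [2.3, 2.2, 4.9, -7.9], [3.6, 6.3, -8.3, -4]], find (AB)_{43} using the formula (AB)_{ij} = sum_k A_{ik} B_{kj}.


(AB)_{ij} = sum_k A_{ik} B_{kj}.
For i=4, j=3:
A_{41} * B_{13} = -6.2 * -4.5 = 27.9
A_{42} * B_{23} = -6.1 * 3.8 = -23.18
A_{43} * B_{33} = -5.8 * 4.9 = -28.42
A_{44} * B_{43} = -4.2 * -8.3 = 34.86
Sum = 27.9 + -23.18 + -28.42 + 34.86 = 11.16

11.16


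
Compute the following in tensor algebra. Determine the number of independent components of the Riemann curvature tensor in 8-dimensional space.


The Riemann tensor in d dimensions has d^2(d^2 - 1)/12 independent components.
d = 8, so d^2 = 64
d^2 - 1 = 63
d^2(d^2 - 1) = 64 * 63 = 4032
Divide by 12: 4032 / 12 = 336

336


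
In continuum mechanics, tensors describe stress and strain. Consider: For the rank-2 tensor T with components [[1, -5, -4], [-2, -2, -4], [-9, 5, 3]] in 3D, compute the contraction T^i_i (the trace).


The contraction (trace) of a rank-2 tensor is the sum of its diagonal elements.
Diagonal entries: A[1,1] = 1, A[2,2] = -2, A[3,3] = 3
Tr(A) = 1 + -2 + 3 = 2

2


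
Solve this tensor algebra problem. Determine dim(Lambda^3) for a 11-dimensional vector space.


The dimension of the space of p-forms on an n-dimensional space is C(n, p).
n = 11, p = 3
C(11, 3) = 11! / (3! * 8!) = 165

165


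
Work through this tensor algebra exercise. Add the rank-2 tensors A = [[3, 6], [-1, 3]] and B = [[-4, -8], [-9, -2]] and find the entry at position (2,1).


Tensor addition is component-wise: (A + B)_{ij} = A_{ij} + B_{ij}.
A_{21} = -1
B_{21} = -9
(A + B)_{21} = -1 + -9 = -10

-10


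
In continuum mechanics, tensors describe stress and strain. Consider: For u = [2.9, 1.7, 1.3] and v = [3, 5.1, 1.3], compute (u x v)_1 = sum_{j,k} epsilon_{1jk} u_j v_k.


(u x v)_1 = sum_{j,k} epsilon_{1jk} u_j v_k. Only permutations of (1,2,3) contribute; the two non-zero terms are:
eps_{123} u_2 v_3 = 1 * 1.7 * 1.3 = 2.21
eps_{132} u_3 v_2 = -1 * 1.3 * 5.1 = -6.63
(u x v)_1 = -4.42

-4.42


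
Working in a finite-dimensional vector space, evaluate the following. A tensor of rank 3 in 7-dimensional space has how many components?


The number of components of a rank-r tensor in d dimensions is d^r.
Here d = 7 and r = 3.
7^3 = 343

343


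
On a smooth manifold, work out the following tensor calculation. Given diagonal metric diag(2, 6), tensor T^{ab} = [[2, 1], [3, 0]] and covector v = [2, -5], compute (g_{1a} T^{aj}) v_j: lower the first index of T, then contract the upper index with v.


Step 1: lower the first index. For a diagonal metric, g_{ia} T^{aj} = g_{ii} T^{ij} (no sum on i).
g_{11} = 2
S_1{}^1 = 2 * T^{11} = 2 * 2 = 4
S_1{}^2 = 2 * T^{12} = 2 * 1 = 2
Step 2: contract S_1{}^j with v_j.
S_1{}^1 * v_1 = 4 * 2 = 8
S_1{}^2 * v_2 = 2 * -5 = -10
Result = 8 + -10 = -2

-2


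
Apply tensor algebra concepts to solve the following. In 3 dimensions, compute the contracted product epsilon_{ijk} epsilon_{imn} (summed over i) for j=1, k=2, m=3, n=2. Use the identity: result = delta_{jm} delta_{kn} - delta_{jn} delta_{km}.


Using the identity: epsilon_{ijk} epsilon_{imn} = delta_{jm} delta_{kn} - delta_{jn} delta_{km}.
delta_{13} = 0
delta_{22} = 1
delta_{12} = 0
delta_{23} = 0
Result = 0 * 1 - 0 * 0 = 0 - 0 = 0

0


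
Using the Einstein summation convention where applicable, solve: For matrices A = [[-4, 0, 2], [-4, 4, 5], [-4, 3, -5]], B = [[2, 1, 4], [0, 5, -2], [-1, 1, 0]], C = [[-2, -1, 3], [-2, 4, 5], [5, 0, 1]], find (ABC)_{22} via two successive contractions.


(ABC)_{22} = sum_m (AB)_{2m} C_{m2}. First compute row 2 of AB.
(AB)_{21} = -4*2 + 4*0 + 5*-1 = -13
(AB)_{22} = -4*1 + 4*5 + 5*1 = 21
(AB)_{23} = -4*4 + 4*-2 + 5*0 = -24
Now contract with column 2 of C:
(AB)_{21} * C_{12} = -13 * -1 = 13
(AB)_{22} * C_{22} = 21 * 4 = 84
(AB)_{23} * C_{32} = -24 * 0 = 0
(ABC)_{22} = 13 + 84 + 0 = 97

97


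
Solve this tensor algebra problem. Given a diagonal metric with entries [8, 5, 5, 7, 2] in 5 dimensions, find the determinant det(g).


For a diagonal metric, the determinant is the product of diagonal entries.
Diagonal entries: 8, 5, 5, 7, 2
det(g) = 8 * 5 * 5 * 7 * 2 = 2800

2800


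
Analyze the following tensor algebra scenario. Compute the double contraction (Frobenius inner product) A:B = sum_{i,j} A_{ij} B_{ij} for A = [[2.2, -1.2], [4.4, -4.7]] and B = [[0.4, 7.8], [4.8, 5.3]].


A:B = sum over all i,j of A_{ij} * B_{ij}.
Row 1: 2.2*0.4=0.88, -1.2*7.8=-9.36 => row sum = -8.48
Row 2: 4.4*4.8=21.12, -4.7*5.3=-24.91 => row sum = -3.79
Total = -8.48 + -3.79 = -12.27

-12.27


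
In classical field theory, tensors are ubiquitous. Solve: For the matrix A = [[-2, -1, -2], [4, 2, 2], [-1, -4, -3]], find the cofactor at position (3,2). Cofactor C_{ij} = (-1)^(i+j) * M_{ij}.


To find cofactor C_{32}, delete row 3 and column 2.
The resulting 2x2 submatrix is: [[-2, -2], [4, 2]]
Minor M_{32} = -2*2 - -2*4
  = -4 - -8 = 4
Sign = (-1)^(3+2) = (-1)^5 = -1
Cofactor C_{32} = -1 * 4 = -4

-4


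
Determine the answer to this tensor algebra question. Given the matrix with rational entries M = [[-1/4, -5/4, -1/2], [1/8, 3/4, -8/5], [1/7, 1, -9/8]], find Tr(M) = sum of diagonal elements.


The trace is the sum of diagonal entries.
Diagonal: M[1,1] = -1/4, M[2,2] = 3/4, M[3,3] = -9/8
Tr(M) = -1/4 + 3/4 + -9/8
Computing step by step:
After adding M[1,1]: -1/4
After adding M[2,2]: 1/2
After adding M[3,3]: -5/8
Tr(M) = -5/8

-5/8


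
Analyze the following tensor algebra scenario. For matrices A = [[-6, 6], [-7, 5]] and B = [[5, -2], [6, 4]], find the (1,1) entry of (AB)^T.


(AB)^T_{ij} = (AB)_{ji} = sum_k A_{jk} B_{ki}.
For i=1, j=1 we need (AB)_{11}:
A_{11} * B_{11} = -6 * 5 = -30
A_{12} * B_{21} = 6 * 6 = 36
Sum = -30 + 36 = 6

6


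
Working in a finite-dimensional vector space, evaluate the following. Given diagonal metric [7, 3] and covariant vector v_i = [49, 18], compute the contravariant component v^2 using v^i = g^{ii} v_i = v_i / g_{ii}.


To raise an index with a diagonal metric: v^i = v_i / g_{ii}.
For index 2: v_2 = 18, g_{22} = 3
v^2 = 18 / 3 = 6

6


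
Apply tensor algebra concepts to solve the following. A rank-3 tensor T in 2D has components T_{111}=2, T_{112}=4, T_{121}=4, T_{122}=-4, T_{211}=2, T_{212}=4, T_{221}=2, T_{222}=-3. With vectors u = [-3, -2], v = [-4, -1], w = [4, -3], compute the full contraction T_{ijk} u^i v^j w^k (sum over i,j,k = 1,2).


S = sum over i,j,k of T_{ijk} u_i v_j w_k. Expanding all 8 terms:
T_{111}*u_1*v_1*w_1 = 2*-3*-4*4 = 96  (running total: 96)
T_{112}*u_1*v_1*w_2 = 4*-3*-4*-3 = -144  (running total: -48)
T_{121}*u_1*v_2*w_1 = 4*-3*-1*4 = 48  (running total: 0)
T_{122}*u_1*v_2*w_2 = -4*-3*-1*-3 = 36  (running total: 36)
T_{211}*u_2*v_1*w_1 = 2*-2*-4*4 = 64  (running total: 100)
T_{212}*u_2*v_1*w_2 = 4*-2*-4*-3 = -96  (running total: 4)
T_{221}*u_2*v_2*w_1 = 2*-2*-1*4 = 16  (running total: 20)
T_{222}*u_2*v_2*w_2 = -3*-2*-1*-3 = 18  (running total: 38)
S = 38

38


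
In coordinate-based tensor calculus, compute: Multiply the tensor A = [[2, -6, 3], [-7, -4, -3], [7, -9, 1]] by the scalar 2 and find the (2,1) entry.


Scalar multiplication: (cA)_{ij} = c * A_{ij}.
c = 2
A_{21} = -7
(cA)_{21} = 2 * -7 = -14

-14


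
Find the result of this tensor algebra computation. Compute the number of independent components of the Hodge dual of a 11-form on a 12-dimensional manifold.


The Hodge dual of a p-form on an n-dimensional manifold is an (n-p)-form.
n = 12, p = 11, so dual degree = 12 - 11 = 1
The number of components is C(n, n-p) = C(12, 1) = 12

12


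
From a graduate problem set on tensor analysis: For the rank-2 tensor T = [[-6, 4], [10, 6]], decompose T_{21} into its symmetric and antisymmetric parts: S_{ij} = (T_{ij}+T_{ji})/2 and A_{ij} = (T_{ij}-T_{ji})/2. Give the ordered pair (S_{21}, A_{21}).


T_{21} = 10
T_{12} = 4
S_{21} = (10 + 4)/2 = 14/2 = 7
A_{21} = (10 - 4)/2 = 6/2 = 3
Check: S + A = 7 + 3 = 10 = T_{21}.

(7, 3)


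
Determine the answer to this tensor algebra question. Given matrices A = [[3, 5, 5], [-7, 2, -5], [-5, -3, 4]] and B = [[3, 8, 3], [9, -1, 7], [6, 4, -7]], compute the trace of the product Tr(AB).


Tr(AB) = sum_i (AB)_{ii} where (AB)_{ii} = sum_k A_{ik} B_{ki}.
(AB)_{11} = 3*3 + 5*9 + 5*6 = 84
(AB)_{22} = -7*8 + 2*-1 + -5*4 = -78
(AB)_{33} = -5*3 + -3*7 + 4*-7 = -64
Tr(AB) = 84 + -78 + -64 = -58

-58


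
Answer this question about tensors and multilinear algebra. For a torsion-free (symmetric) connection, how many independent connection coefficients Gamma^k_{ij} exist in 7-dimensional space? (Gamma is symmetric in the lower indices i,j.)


Christoffel symbols Gamma^k_{ij} are symmetric in i,j, so there are d * d(d+1)/2 independent symbols.
d = 7
d(d+1)/2 = 7 * 8 / 2 = 28
Total = 7 * 28 = 196

196


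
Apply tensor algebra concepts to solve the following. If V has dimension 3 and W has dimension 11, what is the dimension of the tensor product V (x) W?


The dimension of a tensor product is the product of dimensions.
dim(V) = 3, dim(W) = 11
dim(V (x) W) = 3 * 11 = 33

33


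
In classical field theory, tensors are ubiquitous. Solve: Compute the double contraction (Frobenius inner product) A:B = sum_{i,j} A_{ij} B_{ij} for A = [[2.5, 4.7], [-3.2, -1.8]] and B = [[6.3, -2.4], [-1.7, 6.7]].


A:B = sum over all i,j of A_{ij} * B_{ij}.
Row 1: 2.5*6.3=15.75, 4.7*-2.4=-11.28 => row sum = 4.47
Row 2: -3.2*-1.7=5.44, -1.8*6.7=-12.06 => row sum = -6.62
Total = 4.47 + -6.62 = -2.15

-2.15


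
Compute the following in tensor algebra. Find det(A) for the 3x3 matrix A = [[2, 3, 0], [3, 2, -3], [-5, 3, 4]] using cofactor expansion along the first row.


Expanding along the first row, det(A) = a11*M_11 - a12*M_12 + a13*M_13, where M_1j is the (1,j) minor.
Minor M_11 = 2*4 - -3*3 = 17
Minor M_12 = 3*4 - -3*-5 = -3
Minor M_13 = 3*3 - 2*-5 = 19
det = 2*(17) - 3*(-3) + 0*(19)
    = 34 - -9 + 0
    = 43

43


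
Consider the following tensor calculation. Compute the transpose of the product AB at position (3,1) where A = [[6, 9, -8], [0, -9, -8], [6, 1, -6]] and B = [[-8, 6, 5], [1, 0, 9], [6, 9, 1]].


(AB)^T_{ij} = (AB)_{ji} = sum_k A_{jk} B_{ki}.
For i=3, j=1 we need (AB)_{13}:
A_{11} * B_{13} = 6 * 5 = 30
A_{12} * B_{23} = 9 * 9 = 81
A_{13} * B_{33} = -8 * 1 = -8
Sum = 30 + 81 + -8 = 103

103
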